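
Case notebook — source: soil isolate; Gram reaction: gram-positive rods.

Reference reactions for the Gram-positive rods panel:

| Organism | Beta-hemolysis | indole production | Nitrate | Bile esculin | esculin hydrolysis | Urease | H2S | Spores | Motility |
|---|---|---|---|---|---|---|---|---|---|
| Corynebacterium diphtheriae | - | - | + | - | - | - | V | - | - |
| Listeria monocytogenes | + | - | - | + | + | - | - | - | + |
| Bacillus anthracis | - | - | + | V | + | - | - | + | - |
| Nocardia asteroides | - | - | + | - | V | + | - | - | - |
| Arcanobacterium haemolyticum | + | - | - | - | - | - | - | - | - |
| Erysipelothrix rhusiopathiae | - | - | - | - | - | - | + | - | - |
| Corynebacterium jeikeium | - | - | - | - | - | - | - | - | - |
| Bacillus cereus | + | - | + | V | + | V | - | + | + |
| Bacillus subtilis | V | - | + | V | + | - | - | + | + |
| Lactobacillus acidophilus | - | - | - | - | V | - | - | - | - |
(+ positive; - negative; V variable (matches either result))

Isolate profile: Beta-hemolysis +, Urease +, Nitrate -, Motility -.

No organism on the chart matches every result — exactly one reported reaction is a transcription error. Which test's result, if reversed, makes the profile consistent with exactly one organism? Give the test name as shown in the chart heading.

Urease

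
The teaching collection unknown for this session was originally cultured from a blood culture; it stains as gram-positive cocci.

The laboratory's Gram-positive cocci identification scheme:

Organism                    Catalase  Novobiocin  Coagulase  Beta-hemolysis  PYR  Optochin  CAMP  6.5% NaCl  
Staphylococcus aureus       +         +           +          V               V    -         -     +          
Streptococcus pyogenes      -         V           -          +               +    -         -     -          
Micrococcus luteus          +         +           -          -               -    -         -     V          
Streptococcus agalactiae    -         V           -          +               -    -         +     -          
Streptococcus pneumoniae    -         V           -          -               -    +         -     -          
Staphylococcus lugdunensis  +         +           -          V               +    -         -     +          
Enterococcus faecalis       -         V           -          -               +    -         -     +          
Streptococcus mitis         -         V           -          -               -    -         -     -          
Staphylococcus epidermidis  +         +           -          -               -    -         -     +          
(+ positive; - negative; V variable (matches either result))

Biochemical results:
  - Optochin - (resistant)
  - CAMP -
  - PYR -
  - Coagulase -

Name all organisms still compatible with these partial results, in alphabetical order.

Micrococcus luteus, Staphylococcus epidermidis, Streptococcus mitis

Coagulase -: excludes Staphylococcus aureus — 8 left.
CAMP -: excludes Streptococcus agalactiae — 7 left.
Optochin -: excludes Streptococcus pneumoniae — 6 left.
PYR -: excludes Streptococcus pyogenes, Staphylococcus lugdunensis, Enterococcus faecalis — 3 left.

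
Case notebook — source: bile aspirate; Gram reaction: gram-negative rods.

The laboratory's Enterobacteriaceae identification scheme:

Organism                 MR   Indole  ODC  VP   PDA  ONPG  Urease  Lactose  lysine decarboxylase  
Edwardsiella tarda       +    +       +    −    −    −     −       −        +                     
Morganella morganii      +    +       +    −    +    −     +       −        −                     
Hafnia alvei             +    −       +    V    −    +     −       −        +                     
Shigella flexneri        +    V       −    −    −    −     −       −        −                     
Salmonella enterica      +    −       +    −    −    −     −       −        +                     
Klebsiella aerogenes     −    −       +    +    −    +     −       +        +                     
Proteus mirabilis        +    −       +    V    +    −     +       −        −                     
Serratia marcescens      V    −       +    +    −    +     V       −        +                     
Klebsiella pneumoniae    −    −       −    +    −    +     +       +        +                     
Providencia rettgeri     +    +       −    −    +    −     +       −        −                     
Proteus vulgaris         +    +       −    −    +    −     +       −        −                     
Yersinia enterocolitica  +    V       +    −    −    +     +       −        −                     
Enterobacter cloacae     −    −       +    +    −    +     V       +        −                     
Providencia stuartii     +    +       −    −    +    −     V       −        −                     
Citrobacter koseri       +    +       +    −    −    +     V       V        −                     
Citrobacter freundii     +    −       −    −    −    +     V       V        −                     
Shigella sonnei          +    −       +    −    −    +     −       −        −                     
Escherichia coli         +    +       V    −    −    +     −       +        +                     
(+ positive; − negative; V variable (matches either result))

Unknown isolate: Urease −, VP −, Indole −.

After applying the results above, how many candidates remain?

5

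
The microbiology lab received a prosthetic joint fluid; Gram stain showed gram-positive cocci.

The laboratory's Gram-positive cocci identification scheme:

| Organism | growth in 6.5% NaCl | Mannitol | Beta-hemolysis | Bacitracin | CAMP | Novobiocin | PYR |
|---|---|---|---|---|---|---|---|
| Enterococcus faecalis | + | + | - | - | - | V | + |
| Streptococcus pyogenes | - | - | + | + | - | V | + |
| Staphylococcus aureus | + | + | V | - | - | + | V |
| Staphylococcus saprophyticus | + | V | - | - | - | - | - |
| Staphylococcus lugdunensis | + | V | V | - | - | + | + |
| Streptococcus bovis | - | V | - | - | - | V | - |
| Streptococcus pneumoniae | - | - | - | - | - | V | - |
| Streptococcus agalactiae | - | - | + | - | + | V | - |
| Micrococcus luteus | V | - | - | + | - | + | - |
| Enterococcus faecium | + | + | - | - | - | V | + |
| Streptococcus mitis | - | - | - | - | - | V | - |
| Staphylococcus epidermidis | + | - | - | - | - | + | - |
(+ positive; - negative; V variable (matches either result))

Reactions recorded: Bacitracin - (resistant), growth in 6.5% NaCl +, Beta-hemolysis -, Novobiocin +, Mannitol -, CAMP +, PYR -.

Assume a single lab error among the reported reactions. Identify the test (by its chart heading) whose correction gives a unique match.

As reported, no row in the chart matches all 7 reactions.
Reversing Mannitol → still no organism matches.
Reversing growth in 6.5% NaCl → still no organism matches.
Reversing CAMP (to -) → unique match: Staphylococcus epidermidis.
Reversing PYR → still no organism matches.
Reversing Bacitracin → still no organism matches.
Reversing Beta-hemolysis → still no organism matches.
Reversing Novobiocin → still no organism matches.

CAMP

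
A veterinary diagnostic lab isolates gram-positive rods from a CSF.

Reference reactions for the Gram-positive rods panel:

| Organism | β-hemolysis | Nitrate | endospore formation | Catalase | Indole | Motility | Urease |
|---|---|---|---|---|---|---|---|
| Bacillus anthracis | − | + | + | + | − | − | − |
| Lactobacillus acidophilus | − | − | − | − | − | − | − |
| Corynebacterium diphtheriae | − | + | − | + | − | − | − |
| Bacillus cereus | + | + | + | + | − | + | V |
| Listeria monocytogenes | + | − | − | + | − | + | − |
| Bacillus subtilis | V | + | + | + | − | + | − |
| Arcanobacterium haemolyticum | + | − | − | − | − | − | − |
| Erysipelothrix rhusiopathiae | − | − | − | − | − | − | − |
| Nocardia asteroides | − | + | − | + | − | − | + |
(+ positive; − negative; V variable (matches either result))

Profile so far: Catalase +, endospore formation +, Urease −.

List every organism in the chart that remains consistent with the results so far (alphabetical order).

Bacillus anthracis, Bacillus cereus, Bacillus subtilis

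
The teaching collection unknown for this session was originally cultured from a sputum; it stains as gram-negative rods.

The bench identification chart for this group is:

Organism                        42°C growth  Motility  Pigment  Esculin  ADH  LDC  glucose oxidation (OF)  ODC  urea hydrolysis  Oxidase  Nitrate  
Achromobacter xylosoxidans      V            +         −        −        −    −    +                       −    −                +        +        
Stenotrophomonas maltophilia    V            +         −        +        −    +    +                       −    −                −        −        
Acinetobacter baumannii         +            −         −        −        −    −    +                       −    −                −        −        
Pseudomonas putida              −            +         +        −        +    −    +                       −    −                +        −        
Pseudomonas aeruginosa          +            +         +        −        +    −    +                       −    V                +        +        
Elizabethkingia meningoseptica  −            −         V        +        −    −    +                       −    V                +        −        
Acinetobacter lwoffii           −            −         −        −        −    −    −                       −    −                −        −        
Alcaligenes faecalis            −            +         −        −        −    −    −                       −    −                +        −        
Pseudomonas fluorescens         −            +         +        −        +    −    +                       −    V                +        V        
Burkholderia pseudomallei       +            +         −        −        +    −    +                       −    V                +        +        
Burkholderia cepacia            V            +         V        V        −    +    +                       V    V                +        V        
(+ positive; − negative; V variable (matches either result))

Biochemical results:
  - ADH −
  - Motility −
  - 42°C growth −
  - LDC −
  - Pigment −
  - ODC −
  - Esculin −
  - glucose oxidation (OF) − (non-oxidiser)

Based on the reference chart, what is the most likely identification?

Acinetobacter lwoffii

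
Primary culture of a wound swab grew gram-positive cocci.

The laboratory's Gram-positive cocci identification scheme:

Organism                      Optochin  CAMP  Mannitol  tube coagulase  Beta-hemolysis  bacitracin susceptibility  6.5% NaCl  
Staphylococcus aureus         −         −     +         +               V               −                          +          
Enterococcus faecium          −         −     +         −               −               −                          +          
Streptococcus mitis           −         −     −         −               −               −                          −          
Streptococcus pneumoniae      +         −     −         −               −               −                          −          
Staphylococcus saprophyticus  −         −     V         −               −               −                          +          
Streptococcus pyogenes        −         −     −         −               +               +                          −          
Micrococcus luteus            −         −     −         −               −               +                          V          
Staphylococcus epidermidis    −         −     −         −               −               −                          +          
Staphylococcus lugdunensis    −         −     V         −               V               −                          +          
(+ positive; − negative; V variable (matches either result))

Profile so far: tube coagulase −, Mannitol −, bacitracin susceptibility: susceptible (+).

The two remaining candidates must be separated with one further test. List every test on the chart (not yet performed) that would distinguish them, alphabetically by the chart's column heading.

bacitracin susceptibility +: excludes 7 organisms — 2 left.
Mannitol −: all 2 remaining candidates are consistent.
tube coagulase −: all 2 remaining candidates are consistent.
Two candidates remain: Micrococcus luteus and Streptococcus pyogenes.
  Optochin: − vs − — same for both, does not separate.
  CAMP: − vs − — same for both, does not separate.
  Beta-hemolysis: Micrococcus luteus −, Streptococcus pyogenes + — discriminates.
  6.5% NaCl: V vs − — variable for at least one, does not separate.

Beta-hemolysis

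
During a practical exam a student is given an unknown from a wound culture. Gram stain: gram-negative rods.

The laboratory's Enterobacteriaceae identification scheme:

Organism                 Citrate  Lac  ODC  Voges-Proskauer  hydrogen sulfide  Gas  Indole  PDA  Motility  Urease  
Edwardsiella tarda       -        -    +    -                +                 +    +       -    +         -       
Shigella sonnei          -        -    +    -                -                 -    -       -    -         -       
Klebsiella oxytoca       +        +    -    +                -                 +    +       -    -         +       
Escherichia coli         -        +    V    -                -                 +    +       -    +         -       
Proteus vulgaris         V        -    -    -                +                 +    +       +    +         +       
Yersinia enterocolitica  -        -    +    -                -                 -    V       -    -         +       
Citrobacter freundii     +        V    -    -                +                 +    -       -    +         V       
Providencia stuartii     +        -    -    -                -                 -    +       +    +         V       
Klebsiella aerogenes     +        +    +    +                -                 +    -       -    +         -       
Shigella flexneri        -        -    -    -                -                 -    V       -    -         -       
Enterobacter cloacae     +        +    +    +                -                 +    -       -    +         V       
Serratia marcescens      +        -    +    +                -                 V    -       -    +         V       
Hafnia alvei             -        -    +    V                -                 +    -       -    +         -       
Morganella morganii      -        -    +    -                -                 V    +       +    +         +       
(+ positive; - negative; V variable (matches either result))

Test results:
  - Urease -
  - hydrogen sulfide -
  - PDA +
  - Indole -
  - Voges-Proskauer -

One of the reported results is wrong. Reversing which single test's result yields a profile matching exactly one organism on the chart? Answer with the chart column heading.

As reported, no row in the chart matches all 5 reactions.
Reversing Voges-Proskauer → still no organism matches.
Reversing hydrogen sulfide → still no organism matches.
Reversing Urease → still no organism matches.
Reversing Indole (to +) → unique match: Providencia stuartii.
Reversing PDA → 3 organisms match (not unique).

Indole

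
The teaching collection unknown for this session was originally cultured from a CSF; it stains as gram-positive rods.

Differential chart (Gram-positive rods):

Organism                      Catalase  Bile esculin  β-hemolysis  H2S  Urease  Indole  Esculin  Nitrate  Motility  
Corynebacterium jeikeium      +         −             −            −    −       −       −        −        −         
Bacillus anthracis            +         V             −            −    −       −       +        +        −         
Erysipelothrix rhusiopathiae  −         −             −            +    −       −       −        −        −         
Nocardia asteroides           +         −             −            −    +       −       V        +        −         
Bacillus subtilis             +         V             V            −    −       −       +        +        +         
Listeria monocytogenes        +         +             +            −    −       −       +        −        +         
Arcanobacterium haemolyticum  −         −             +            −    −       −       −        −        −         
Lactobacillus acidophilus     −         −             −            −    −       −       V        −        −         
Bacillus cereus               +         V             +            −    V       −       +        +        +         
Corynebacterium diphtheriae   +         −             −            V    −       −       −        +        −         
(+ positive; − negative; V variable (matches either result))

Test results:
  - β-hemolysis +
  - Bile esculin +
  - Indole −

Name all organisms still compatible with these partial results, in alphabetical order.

Bacillus cereus, Bacillus subtilis, Listeria monocytogenes

Indole −: all 10 remaining candidates are consistent.
Bile esculin +: excludes 6 organisms — 4 left.
β-hemolysis +: excludes Bacillus anthracis — 3 left.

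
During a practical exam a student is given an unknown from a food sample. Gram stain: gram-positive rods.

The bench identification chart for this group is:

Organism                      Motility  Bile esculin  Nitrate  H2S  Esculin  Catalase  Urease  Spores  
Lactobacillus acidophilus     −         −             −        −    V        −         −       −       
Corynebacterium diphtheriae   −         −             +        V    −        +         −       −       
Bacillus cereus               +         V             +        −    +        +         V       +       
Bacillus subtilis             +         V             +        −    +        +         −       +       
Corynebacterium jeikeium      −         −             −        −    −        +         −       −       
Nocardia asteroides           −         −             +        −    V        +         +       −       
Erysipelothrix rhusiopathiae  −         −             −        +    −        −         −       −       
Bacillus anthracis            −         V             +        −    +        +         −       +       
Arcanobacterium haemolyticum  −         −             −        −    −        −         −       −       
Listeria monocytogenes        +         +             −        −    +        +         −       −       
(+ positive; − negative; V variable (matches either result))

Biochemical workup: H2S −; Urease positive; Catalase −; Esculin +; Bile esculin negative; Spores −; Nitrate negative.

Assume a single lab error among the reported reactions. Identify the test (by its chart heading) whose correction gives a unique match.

Urease

As reported, no row in the chart matches all 7 reactions.
Reversing Catalase → still no organism matches.
Reversing Urease (to −) → unique match: Lactobacillus acidophilus.
Reversing H2S → still no organism matches.
Reversing Spores → still no organism matches.
Reversing Esculin → still no organism matches.
Reversing Bile esculin → still no organism matches.
Reversing Nitrate → still no organism matches.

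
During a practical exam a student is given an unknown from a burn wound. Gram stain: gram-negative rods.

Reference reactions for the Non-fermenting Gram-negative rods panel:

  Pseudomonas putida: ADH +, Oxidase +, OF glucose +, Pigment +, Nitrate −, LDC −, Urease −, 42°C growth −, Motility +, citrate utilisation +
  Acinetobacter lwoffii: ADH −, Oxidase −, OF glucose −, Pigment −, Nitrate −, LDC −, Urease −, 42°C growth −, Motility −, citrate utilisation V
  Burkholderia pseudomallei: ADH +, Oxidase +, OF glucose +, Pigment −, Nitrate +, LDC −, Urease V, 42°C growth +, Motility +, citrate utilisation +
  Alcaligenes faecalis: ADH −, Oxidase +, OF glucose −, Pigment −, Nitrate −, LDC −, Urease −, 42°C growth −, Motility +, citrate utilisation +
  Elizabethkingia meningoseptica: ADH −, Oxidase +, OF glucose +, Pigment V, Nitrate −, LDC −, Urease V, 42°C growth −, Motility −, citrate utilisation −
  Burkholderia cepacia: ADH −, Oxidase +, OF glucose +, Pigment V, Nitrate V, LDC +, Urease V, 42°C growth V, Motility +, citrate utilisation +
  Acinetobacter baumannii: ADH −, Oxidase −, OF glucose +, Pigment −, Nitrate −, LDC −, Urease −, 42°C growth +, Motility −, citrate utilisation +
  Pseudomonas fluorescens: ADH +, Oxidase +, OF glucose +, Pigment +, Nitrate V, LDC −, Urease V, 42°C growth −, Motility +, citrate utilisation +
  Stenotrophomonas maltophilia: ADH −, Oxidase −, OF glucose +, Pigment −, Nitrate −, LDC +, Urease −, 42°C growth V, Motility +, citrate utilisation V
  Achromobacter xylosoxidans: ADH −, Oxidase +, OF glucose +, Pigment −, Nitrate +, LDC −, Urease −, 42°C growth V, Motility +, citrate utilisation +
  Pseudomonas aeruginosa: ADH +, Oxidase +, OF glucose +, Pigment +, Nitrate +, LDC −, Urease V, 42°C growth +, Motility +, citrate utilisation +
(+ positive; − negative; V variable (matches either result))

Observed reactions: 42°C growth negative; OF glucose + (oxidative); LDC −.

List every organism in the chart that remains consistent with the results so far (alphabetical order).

Achromobacter xylosoxidans, Elizabethkingia meningoseptica, Pseudomonas fluorescens, Pseudomonas putida

42°C growth −: excludes Burkholderia pseudomallei, Acinetobacter baumannii, Pseudomonas aeruginosa — 8 left.
LDC −: excludes Burkholderia cepacia, Stenotrophomonas maltophilia — 6 left.
OF glucose +: excludes Acinetobacter lwoffii, Alcaligenes faecalis — 4 left.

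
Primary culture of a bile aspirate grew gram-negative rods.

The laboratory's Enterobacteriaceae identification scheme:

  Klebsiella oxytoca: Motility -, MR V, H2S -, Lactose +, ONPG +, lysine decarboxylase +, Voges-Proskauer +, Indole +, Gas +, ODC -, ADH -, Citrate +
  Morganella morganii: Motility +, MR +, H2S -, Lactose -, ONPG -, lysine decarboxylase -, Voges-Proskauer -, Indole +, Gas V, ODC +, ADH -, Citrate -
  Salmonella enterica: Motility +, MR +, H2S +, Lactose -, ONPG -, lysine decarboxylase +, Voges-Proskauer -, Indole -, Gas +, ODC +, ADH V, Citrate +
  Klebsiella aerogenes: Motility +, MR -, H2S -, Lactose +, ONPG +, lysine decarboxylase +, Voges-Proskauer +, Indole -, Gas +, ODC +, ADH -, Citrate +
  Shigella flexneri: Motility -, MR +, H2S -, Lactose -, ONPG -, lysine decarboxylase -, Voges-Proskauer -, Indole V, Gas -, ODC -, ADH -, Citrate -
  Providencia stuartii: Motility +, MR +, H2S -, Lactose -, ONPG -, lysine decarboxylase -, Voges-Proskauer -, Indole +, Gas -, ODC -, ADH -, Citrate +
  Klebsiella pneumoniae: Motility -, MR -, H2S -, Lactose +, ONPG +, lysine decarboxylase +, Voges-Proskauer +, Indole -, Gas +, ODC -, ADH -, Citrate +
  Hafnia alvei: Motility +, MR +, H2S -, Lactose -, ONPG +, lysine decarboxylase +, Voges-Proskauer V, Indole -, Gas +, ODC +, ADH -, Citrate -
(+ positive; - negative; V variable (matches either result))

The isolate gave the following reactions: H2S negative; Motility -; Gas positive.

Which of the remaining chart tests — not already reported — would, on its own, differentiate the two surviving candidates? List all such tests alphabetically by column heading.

Indole

Motility -: excludes 5 organisms — 3 left.
Gas +: excludes Shigella flexneri — 2 left.
H2S -: all 2 remaining candidates are consistent.
Two candidates remain: Klebsiella oxytoca and Klebsiella pneumoniae.
  MR: V vs - — variable for at least one, does not separate.
  Lactose: + vs + — same for both, does not separate.
  ONPG: + vs + — same for both, does not separate.
  lysine decarboxylase: + vs + — same for both, does not separate.
  Voges-Proskauer: + vs + — same for both, does not separate.
  Indole: Klebsiella oxytoca +, Klebsiella pneumoniae - — discriminates.
  ODC: - vs - — same for both, does not separate.
  ADH: - vs - — same for both, does not separate.
  Citrate: + vs + — same for both, does not separate.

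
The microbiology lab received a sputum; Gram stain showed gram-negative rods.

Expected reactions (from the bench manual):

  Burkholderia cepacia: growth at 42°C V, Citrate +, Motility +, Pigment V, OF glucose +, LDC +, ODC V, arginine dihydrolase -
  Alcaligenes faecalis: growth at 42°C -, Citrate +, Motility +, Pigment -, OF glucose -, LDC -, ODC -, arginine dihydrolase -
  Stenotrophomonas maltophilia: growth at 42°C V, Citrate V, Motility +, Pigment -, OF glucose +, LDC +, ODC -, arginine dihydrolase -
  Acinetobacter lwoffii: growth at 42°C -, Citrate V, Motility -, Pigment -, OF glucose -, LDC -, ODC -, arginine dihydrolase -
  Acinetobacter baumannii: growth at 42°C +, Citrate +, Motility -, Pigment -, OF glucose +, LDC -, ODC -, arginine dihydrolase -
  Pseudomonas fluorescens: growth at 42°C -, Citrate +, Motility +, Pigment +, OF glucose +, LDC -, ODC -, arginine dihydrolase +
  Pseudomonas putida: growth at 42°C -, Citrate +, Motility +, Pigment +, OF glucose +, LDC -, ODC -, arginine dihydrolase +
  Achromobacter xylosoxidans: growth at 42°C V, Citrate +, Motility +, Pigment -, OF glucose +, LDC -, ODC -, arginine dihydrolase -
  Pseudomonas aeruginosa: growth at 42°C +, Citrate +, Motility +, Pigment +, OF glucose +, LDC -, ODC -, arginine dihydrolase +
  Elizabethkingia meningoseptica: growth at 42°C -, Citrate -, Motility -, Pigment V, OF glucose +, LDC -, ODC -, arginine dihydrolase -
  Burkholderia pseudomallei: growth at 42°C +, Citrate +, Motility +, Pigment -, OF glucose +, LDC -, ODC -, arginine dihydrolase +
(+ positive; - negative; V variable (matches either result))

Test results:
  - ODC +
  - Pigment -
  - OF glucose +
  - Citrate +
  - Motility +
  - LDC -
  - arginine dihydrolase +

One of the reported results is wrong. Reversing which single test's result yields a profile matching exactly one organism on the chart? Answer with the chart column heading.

As reported, no row in the chart matches all 7 reactions.
Reversing Citrate → still no organism matches.
Reversing Motility → still no organism matches.
Reversing LDC → still no organism matches.
Reversing ODC (to -) → unique match: Burkholderia pseudomallei.
Reversing arginine dihydrolase → still no organism matches.
Reversing OF glucose → still no organism matches.
Reversing Pigment → still no organism matches.

ODC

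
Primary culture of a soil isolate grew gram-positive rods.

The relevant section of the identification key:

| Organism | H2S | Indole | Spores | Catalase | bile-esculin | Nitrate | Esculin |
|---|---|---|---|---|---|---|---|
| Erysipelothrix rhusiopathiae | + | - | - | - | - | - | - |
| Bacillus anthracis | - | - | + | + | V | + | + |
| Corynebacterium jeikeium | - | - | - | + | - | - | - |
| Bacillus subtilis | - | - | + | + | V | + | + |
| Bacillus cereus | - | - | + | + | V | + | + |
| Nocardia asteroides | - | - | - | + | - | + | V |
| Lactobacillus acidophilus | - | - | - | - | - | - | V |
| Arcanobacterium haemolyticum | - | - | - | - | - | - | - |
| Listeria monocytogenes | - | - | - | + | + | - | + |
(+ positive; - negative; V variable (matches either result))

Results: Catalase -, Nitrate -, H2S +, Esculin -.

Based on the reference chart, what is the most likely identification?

Erysipelothrix rhusiopathiae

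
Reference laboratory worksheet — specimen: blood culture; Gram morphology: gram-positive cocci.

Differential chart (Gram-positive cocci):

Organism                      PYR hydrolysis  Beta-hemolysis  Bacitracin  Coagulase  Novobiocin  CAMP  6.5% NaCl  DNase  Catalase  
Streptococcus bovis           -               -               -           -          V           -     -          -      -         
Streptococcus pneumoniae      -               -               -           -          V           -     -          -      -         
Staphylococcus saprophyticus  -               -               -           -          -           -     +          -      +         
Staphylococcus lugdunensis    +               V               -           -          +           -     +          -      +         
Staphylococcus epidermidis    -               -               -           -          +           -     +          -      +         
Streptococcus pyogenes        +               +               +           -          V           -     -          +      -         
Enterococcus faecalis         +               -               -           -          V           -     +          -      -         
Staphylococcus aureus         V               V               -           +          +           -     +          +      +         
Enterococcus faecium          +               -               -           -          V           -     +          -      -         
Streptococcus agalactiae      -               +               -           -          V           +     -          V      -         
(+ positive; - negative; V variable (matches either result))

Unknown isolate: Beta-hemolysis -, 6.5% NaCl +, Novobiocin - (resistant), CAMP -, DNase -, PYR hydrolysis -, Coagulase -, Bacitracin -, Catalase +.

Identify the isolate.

DNase -: excludes Streptococcus pyogenes, Staphylococcus aureus — 8 left.
Novobiocin -: excludes Staphylococcus lugdunensis, Staphylococcus epidermidis — 6 left.
Coagulase -: all 6 remaining candidates are consistent.
CAMP -: excludes Streptococcus agalactiae — 5 left.
Bacitracin -: all 5 remaining candidates are consistent.
Catalase +: excludes Streptococcus bovis, Streptococcus pneumoniae, Enterococcus faecalis, Enterococcus faecium — 1 left.
Beta-hemolysis -: the one remaining candidate is consistent.
6.5% NaCl +: the one remaining candidate is consistent.
PYR hydrolysis -: the one remaining candidate is consistent.

Staphylococcus saprophyticus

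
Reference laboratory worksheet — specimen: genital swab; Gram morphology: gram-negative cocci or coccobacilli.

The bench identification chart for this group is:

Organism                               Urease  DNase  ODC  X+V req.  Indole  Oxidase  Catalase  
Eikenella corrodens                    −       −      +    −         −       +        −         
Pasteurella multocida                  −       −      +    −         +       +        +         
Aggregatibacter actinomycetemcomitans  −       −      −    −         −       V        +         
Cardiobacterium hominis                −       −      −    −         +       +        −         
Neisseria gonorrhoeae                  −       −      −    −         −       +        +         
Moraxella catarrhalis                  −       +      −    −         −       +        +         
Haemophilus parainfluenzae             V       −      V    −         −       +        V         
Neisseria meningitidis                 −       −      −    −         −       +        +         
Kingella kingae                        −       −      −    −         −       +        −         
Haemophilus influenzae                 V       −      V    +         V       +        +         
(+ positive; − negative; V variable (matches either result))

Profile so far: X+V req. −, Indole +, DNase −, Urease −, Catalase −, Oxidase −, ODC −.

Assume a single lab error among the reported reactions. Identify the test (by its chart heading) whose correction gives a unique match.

Oxidase

As reported, no row in the chart matches all 7 reactions.
Reversing Catalase → still no organism matches.
Reversing Urease → still no organism matches.
Reversing Oxidase (to +) → unique match: Cardiobacterium hominis.
Reversing X+V req. → still no organism matches.
Reversing ODC → still no organism matches.
Reversing DNase → still no organism matches.
Reversing Indole → still no organism matches.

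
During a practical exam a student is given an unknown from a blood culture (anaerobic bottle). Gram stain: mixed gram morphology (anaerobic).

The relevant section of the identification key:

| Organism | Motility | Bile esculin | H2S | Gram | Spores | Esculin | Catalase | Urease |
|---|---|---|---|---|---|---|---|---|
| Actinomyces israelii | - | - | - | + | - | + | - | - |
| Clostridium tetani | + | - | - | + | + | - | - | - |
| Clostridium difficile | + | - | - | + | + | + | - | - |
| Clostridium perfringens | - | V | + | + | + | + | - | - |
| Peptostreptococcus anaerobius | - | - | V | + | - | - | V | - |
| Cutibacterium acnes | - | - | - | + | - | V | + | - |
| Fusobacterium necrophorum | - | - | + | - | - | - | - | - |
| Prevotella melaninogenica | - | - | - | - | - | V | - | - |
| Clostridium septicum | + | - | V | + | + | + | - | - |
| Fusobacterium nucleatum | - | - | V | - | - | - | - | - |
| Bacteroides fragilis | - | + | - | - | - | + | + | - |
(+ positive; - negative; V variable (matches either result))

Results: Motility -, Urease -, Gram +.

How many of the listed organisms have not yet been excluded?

4

Urease -: all 11 remaining candidates are consistent.
Gram +: excludes Fusobacterium necrophorum, Prevotella melaninogenica, Fusobacterium nucleatum, Bacteroides fragilis — 7 left.
Motility -: excludes Clostridium tetani, Clostridium difficile, Clostridium septicum — 4 left.
Still consistent: Actinomyces israelii, Clostridium perfringens, Cutibacterium acnes, Peptostreptococcus anaerobius.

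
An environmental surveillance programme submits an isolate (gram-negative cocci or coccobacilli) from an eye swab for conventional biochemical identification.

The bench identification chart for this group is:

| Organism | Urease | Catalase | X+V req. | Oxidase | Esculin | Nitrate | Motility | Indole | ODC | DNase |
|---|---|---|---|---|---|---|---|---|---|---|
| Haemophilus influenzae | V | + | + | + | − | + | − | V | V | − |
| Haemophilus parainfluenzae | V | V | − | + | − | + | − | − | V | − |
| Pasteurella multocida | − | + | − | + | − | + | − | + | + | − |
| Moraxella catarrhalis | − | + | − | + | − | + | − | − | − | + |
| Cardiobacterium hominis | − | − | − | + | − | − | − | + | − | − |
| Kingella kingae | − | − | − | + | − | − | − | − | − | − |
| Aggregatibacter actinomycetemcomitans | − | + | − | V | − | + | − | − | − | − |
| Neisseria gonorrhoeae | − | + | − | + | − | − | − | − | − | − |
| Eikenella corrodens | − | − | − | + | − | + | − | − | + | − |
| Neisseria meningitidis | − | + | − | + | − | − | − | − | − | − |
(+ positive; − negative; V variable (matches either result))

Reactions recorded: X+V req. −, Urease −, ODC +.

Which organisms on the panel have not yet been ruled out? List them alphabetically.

Eikenella corrodens, Haemophilus parainfluenzae, Pasteurella multocida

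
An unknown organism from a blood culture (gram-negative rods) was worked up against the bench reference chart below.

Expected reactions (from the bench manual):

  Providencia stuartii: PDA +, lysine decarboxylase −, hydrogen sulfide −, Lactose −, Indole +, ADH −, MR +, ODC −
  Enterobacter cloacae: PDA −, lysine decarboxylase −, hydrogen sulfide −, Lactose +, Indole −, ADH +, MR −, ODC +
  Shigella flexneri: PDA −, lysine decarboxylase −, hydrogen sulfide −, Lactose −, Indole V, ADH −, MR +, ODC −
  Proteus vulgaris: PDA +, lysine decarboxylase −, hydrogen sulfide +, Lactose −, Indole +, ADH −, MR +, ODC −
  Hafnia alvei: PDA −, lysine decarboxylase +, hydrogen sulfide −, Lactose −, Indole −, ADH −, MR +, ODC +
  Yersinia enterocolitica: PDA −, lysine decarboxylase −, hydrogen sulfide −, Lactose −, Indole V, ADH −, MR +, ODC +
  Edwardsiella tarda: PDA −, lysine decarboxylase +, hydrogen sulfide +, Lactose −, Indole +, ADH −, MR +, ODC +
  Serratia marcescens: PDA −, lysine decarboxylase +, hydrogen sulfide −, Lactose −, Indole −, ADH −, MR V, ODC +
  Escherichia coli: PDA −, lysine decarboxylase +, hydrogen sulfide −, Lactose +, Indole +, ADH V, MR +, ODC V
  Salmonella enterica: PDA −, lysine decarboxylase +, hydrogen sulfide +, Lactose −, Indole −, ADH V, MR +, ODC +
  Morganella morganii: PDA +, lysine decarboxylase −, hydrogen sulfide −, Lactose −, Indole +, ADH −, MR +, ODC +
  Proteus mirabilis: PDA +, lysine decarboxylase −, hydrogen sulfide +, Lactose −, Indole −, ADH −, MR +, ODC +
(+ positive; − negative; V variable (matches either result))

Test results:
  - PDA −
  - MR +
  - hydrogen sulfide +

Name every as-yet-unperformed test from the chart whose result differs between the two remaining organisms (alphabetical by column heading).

PDA −: excludes Providencia stuartii, Proteus vulgaris, Morganella morganii, Proteus mirabilis — 8 left.
hydrogen sulfide +: excludes 6 organisms — 2 left.
MR +: all 2 remaining candidates are consistent.
Two candidates remain: Edwardsiella tarda and Salmonella enterica.
  lysine decarboxylase: + vs + — same for both, does not separate.
  Lactose: − vs − — same for both, does not separate.
  Indole: Edwardsiella tarda +, Salmonella enterica − — discriminates.
  ADH: − vs V — variable for at least one, does not separate.
  ODC: + vs + — same for both, does not separate.

Indole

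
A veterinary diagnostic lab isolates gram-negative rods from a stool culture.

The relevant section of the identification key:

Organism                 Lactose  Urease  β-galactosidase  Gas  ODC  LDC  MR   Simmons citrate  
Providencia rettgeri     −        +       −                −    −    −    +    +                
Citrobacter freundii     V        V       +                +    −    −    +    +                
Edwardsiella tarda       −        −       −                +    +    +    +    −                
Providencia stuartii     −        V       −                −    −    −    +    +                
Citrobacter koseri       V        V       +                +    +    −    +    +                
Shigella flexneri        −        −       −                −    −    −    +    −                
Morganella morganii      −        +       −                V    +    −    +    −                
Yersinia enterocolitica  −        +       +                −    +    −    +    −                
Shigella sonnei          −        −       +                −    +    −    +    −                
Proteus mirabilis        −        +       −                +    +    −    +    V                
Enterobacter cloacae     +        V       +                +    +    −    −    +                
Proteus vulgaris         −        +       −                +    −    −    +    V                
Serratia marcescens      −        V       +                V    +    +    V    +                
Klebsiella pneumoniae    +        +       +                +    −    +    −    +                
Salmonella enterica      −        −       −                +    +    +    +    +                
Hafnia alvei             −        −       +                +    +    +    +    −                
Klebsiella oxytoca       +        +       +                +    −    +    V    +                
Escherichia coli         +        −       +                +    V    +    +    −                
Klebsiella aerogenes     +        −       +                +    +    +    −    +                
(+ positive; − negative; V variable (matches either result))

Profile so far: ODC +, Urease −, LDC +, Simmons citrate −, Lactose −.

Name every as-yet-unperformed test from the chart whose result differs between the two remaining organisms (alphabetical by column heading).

ODC +: excludes 7 organisms — 12 left.
Urease −: excludes Morganella morganii, Yersinia enterocolitica, Proteus mirabilis — 9 left.
Lactose −: excludes Enterobacter cloacae, Escherichia coli, Klebsiella aerogenes — 6 left.
LDC +: excludes Citrobacter koseri, Shigella sonnei — 4 left.
Simmons citrate −: excludes Serratia marcescens, Salmonella enterica — 2 left.
Two candidates remain: Edwardsiella tarda and Hafnia alvei.
  β-galactosidase: Edwardsiella tarda −, Hafnia alvei + — discriminates.
  Gas: + vs + — same for both, does not separate.
  MR: + vs + — same for both, does not separate.

β-galactosidase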